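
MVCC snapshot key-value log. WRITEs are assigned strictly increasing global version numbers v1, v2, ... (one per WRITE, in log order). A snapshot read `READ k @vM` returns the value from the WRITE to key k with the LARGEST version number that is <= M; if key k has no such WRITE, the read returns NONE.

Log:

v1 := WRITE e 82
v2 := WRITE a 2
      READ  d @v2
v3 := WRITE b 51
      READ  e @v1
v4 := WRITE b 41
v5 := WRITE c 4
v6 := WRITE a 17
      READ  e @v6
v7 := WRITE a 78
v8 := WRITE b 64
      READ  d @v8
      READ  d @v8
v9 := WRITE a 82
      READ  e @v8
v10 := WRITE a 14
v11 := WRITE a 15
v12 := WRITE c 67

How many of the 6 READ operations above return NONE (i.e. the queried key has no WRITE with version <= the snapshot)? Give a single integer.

v1: WRITE e=82  (e history now [(1, 82)])
v2: WRITE a=2  (a history now [(2, 2)])
READ d @v2: history=[] -> no version <= 2 -> NONE
v3: WRITE b=51  (b history now [(3, 51)])
READ e @v1: history=[(1, 82)] -> pick v1 -> 82
v4: WRITE b=41  (b history now [(3, 51), (4, 41)])
v5: WRITE c=4  (c history now [(5, 4)])
v6: WRITE a=17  (a history now [(2, 2), (6, 17)])
READ e @v6: history=[(1, 82)] -> pick v1 -> 82
v7: WRITE a=78  (a history now [(2, 2), (6, 17), (7, 78)])
v8: WRITE b=64  (b history now [(3, 51), (4, 41), (8, 64)])
READ d @v8: history=[] -> no version <= 8 -> NONE
READ d @v8: history=[] -> no version <= 8 -> NONE
v9: WRITE a=82  (a history now [(2, 2), (6, 17), (7, 78), (9, 82)])
READ e @v8: history=[(1, 82)] -> pick v1 -> 82
v10: WRITE a=14  (a history now [(2, 2), (6, 17), (7, 78), (9, 82), (10, 14)])
v11: WRITE a=15  (a history now [(2, 2), (6, 17), (7, 78), (9, 82), (10, 14), (11, 15)])
v12: WRITE c=67  (c history now [(5, 4), (12, 67)])
Read results in order: ['NONE', '82', '82', 'NONE', 'NONE', '82']
NONE count = 3

Answer: 3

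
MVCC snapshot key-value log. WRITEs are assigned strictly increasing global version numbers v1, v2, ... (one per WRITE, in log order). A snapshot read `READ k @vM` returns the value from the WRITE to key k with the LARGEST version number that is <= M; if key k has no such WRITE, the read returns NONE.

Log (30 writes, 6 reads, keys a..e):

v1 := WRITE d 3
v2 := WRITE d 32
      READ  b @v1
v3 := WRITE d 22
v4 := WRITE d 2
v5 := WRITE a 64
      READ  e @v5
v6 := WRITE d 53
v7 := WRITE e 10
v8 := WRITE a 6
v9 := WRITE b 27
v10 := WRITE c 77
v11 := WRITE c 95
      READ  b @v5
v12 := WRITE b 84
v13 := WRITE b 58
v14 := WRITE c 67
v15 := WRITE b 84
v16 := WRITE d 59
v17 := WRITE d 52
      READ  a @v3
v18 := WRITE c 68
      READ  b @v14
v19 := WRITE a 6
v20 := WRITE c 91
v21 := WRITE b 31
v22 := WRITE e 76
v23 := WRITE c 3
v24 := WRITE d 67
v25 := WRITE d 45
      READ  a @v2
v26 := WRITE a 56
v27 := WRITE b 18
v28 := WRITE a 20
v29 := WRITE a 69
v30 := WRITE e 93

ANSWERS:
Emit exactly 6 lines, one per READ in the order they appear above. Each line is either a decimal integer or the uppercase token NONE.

Answer: NONE
NONE
NONE
NONE
58
NONE

Derivation:
v1: WRITE d=3  (d history now [(1, 3)])
v2: WRITE d=32  (d history now [(1, 3), (2, 32)])
READ b @v1: history=[] -> no version <= 1 -> NONE
v3: WRITE d=22  (d history now [(1, 3), (2, 32), (3, 22)])
v4: WRITE d=2  (d history now [(1, 3), (2, 32), (3, 22), (4, 2)])
v5: WRITE a=64  (a history now [(5, 64)])
READ e @v5: history=[] -> no version <= 5 -> NONE
v6: WRITE d=53  (d history now [(1, 3), (2, 32), (3, 22), (4, 2), (6, 53)])
v7: WRITE e=10  (e history now [(7, 10)])
v8: WRITE a=6  (a history now [(5, 64), (8, 6)])
v9: WRITE b=27  (b history now [(9, 27)])
v10: WRITE c=77  (c history now [(10, 77)])
v11: WRITE c=95  (c history now [(10, 77), (11, 95)])
READ b @v5: history=[(9, 27)] -> no version <= 5 -> NONE
v12: WRITE b=84  (b history now [(9, 27), (12, 84)])
v13: WRITE b=58  (b history now [(9, 27), (12, 84), (13, 58)])
v14: WRITE c=67  (c history now [(10, 77), (11, 95), (14, 67)])
v15: WRITE b=84  (b history now [(9, 27), (12, 84), (13, 58), (15, 84)])
v16: WRITE d=59  (d history now [(1, 3), (2, 32), (3, 22), (4, 2), (6, 53), (16, 59)])
v17: WRITE d=52  (d history now [(1, 3), (2, 32), (3, 22), (4, 2), (6, 53), (16, 59), (17, 52)])
READ a @v3: history=[(5, 64), (8, 6)] -> no version <= 3 -> NONE
v18: WRITE c=68  (c history now [(10, 77), (11, 95), (14, 67), (18, 68)])
READ b @v14: history=[(9, 27), (12, 84), (13, 58), (15, 84)] -> pick v13 -> 58
v19: WRITE a=6  (a history now [(5, 64), (8, 6), (19, 6)])
v20: WRITE c=91  (c history now [(10, 77), (11, 95), (14, 67), (18, 68), (20, 91)])
v21: WRITE b=31  (b history now [(9, 27), (12, 84), (13, 58), (15, 84), (21, 31)])
v22: WRITE e=76  (e history now [(7, 10), (22, 76)])
v23: WRITE c=3  (c history now [(10, 77), (11, 95), (14, 67), (18, 68), (20, 91), (23, 3)])
v24: WRITE d=67  (d history now [(1, 3), (2, 32), (3, 22), (4, 2), (6, 53), (16, 59), (17, 52), (24, 67)])
v25: WRITE d=45  (d history now [(1, 3), (2, 32), (3, 22), (4, 2), (6, 53), (16, 59), (17, 52), (24, 67), (25, 45)])
READ a @v2: history=[(5, 64), (8, 6), (19, 6)] -> no version <= 2 -> NONE
v26: WRITE a=56  (a history now [(5, 64), (8, 6), (19, 6), (26, 56)])
v27: WRITE b=18  (b history now [(9, 27), (12, 84), (13, 58), (15, 84), (21, 31), (27, 18)])
v28: WRITE a=20  (a history now [(5, 64), (8, 6), (19, 6), (26, 56), (28, 20)])
v29: WRITE a=69  (a history now [(5, 64), (8, 6), (19, 6), (26, 56), (28, 20), (29, 69)])
v30: WRITE e=93  (e history now [(7, 10), (22, 76), (30, 93)])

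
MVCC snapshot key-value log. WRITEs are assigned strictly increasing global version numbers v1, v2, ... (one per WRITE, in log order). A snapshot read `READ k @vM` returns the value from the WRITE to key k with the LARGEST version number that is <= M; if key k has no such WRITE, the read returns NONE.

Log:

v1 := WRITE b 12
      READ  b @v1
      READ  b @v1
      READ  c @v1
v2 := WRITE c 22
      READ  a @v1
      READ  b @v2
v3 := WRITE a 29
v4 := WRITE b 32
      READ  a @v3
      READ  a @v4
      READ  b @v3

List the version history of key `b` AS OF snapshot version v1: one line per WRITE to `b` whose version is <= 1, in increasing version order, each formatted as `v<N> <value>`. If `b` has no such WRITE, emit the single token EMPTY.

Answer: v1 12

Derivation:
Scan writes for key=b with version <= 1:
  v1 WRITE b 12 -> keep
  v2 WRITE c 22 -> skip
  v3 WRITE a 29 -> skip
  v4 WRITE b 32 -> drop (> snap)
Collected: [(1, 12)]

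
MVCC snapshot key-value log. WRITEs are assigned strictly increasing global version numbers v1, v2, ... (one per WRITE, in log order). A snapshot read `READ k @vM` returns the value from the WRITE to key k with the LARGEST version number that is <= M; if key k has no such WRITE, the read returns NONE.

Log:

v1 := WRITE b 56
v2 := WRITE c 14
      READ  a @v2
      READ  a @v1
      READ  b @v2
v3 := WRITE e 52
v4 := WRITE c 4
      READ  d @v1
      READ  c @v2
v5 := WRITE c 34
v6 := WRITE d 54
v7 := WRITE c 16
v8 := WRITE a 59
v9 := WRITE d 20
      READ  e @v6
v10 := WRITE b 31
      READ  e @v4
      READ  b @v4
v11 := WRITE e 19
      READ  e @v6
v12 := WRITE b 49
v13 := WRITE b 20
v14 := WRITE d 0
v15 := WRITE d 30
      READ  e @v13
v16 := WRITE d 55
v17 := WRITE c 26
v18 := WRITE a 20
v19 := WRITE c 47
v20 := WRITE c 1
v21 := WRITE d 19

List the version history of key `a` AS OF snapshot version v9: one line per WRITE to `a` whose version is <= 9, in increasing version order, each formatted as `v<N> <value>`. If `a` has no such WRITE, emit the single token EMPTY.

Scan writes for key=a with version <= 9:
  v1 WRITE b 56 -> skip
  v2 WRITE c 14 -> skip
  v3 WRITE e 52 -> skip
  v4 WRITE c 4 -> skip
  v5 WRITE c 34 -> skip
  v6 WRITE d 54 -> skip
  v7 WRITE c 16 -> skip
  v8 WRITE a 59 -> keep
  v9 WRITE d 20 -> skip
  v10 WRITE b 31 -> skip
  v11 WRITE e 19 -> skip
  v12 WRITE b 49 -> skip
  v13 WRITE b 20 -> skip
  v14 WRITE d 0 -> skip
  v15 WRITE d 30 -> skip
  v16 WRITE d 55 -> skip
  v17 WRITE c 26 -> skip
  v18 WRITE a 20 -> drop (> snap)
  v19 WRITE c 47 -> skip
  v20 WRITE c 1 -> skip
  v21 WRITE d 19 -> skip
Collected: [(8, 59)]

Answer: v8 59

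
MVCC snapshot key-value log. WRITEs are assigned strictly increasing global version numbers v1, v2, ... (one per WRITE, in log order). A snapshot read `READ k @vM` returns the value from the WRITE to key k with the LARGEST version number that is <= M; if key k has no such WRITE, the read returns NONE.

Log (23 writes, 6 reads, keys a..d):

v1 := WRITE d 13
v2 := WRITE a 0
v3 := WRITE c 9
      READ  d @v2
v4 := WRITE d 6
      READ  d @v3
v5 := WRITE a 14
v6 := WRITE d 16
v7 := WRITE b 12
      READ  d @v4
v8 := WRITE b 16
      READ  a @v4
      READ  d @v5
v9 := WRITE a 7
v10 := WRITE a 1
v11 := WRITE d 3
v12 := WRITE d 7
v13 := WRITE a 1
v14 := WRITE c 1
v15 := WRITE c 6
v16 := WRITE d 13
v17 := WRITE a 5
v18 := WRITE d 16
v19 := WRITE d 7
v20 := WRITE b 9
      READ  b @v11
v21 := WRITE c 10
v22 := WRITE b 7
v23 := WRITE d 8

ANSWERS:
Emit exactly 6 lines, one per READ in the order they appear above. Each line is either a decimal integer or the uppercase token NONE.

Answer: 13
13
6
0
6
16

Derivation:
v1: WRITE d=13  (d history now [(1, 13)])
v2: WRITE a=0  (a history now [(2, 0)])
v3: WRITE c=9  (c history now [(3, 9)])
READ d @v2: history=[(1, 13)] -> pick v1 -> 13
v4: WRITE d=6  (d history now [(1, 13), (4, 6)])
READ d @v3: history=[(1, 13), (4, 6)] -> pick v1 -> 13
v5: WRITE a=14  (a history now [(2, 0), (5, 14)])
v6: WRITE d=16  (d history now [(1, 13), (4, 6), (6, 16)])
v7: WRITE b=12  (b history now [(7, 12)])
READ d @v4: history=[(1, 13), (4, 6), (6, 16)] -> pick v4 -> 6
v8: WRITE b=16  (b history now [(7, 12), (8, 16)])
READ a @v4: history=[(2, 0), (5, 14)] -> pick v2 -> 0
READ d @v5: history=[(1, 13), (4, 6), (6, 16)] -> pick v4 -> 6
v9: WRITE a=7  (a history now [(2, 0), (5, 14), (9, 7)])
v10: WRITE a=1  (a history now [(2, 0), (5, 14), (9, 7), (10, 1)])
v11: WRITE d=3  (d history now [(1, 13), (4, 6), (6, 16), (11, 3)])
v12: WRITE d=7  (d history now [(1, 13), (4, 6), (6, 16), (11, 3), (12, 7)])
v13: WRITE a=1  (a history now [(2, 0), (5, 14), (9, 7), (10, 1), (13, 1)])
v14: WRITE c=1  (c history now [(3, 9), (14, 1)])
v15: WRITE c=6  (c history now [(3, 9), (14, 1), (15, 6)])
v16: WRITE d=13  (d history now [(1, 13), (4, 6), (6, 16), (11, 3), (12, 7), (16, 13)])
v17: WRITE a=5  (a history now [(2, 0), (5, 14), (9, 7), (10, 1), (13, 1), (17, 5)])
v18: WRITE d=16  (d history now [(1, 13), (4, 6), (6, 16), (11, 3), (12, 7), (16, 13), (18, 16)])
v19: WRITE d=7  (d history now [(1, 13), (4, 6), (6, 16), (11, 3), (12, 7), (16, 13), (18, 16), (19, 7)])
v20: WRITE b=9  (b history now [(7, 12), (8, 16), (20, 9)])
READ b @v11: history=[(7, 12), (8, 16), (20, 9)] -> pick v8 -> 16
v21: WRITE c=10  (c history now [(3, 9), (14, 1), (15, 6), (21, 10)])
v22: WRITE b=7  (b history now [(7, 12), (8, 16), (20, 9), (22, 7)])
v23: WRITE d=8  (d history now [(1, 13), (4, 6), (6, 16), (11, 3), (12, 7), (16, 13), (18, 16), (19, 7), (23, 8)])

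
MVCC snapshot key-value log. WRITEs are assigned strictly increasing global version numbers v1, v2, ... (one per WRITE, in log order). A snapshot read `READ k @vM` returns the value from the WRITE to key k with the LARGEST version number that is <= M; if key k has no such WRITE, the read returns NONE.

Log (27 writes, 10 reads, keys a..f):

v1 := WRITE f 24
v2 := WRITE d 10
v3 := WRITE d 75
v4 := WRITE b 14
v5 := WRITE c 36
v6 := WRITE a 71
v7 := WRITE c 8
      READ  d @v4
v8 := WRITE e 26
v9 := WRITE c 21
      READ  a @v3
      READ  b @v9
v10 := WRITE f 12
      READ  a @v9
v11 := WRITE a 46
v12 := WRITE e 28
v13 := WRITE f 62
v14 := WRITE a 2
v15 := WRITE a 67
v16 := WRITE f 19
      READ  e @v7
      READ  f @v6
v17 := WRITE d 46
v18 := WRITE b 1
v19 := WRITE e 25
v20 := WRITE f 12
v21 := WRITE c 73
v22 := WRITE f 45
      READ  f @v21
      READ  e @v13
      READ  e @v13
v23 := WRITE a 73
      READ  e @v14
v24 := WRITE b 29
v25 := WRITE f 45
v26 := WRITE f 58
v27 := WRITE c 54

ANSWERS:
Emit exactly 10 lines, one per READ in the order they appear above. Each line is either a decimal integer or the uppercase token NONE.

v1: WRITE f=24  (f history now [(1, 24)])
v2: WRITE d=10  (d history now [(2, 10)])
v3: WRITE d=75  (d history now [(2, 10), (3, 75)])
v4: WRITE b=14  (b history now [(4, 14)])
v5: WRITE c=36  (c history now [(5, 36)])
v6: WRITE a=71  (a history now [(6, 71)])
v7: WRITE c=8  (c history now [(5, 36), (7, 8)])
READ d @v4: history=[(2, 10), (3, 75)] -> pick v3 -> 75
v8: WRITE e=26  (e history now [(8, 26)])
v9: WRITE c=21  (c history now [(5, 36), (7, 8), (9, 21)])
READ a @v3: history=[(6, 71)] -> no version <= 3 -> NONE
READ b @v9: history=[(4, 14)] -> pick v4 -> 14
v10: WRITE f=12  (f history now [(1, 24), (10, 12)])
READ a @v9: history=[(6, 71)] -> pick v6 -> 71
v11: WRITE a=46  (a history now [(6, 71), (11, 46)])
v12: WRITE e=28  (e history now [(8, 26), (12, 28)])
v13: WRITE f=62  (f history now [(1, 24), (10, 12), (13, 62)])
v14: WRITE a=2  (a history now [(6, 71), (11, 46), (14, 2)])
v15: WRITE a=67  (a history now [(6, 71), (11, 46), (14, 2), (15, 67)])
v16: WRITE f=19  (f history now [(1, 24), (10, 12), (13, 62), (16, 19)])
READ e @v7: history=[(8, 26), (12, 28)] -> no version <= 7 -> NONE
READ f @v6: history=[(1, 24), (10, 12), (13, 62), (16, 19)] -> pick v1 -> 24
v17: WRITE d=46  (d history now [(2, 10), (3, 75), (17, 46)])
v18: WRITE b=1  (b history now [(4, 14), (18, 1)])
v19: WRITE e=25  (e history now [(8, 26), (12, 28), (19, 25)])
v20: WRITE f=12  (f history now [(1, 24), (10, 12), (13, 62), (16, 19), (20, 12)])
v21: WRITE c=73  (c history now [(5, 36), (7, 8), (9, 21), (21, 73)])
v22: WRITE f=45  (f history now [(1, 24), (10, 12), (13, 62), (16, 19), (20, 12), (22, 45)])
READ f @v21: history=[(1, 24), (10, 12), (13, 62), (16, 19), (20, 12), (22, 45)] -> pick v20 -> 12
READ e @v13: history=[(8, 26), (12, 28), (19, 25)] -> pick v12 -> 28
READ e @v13: history=[(8, 26), (12, 28), (19, 25)] -> pick v12 -> 28
v23: WRITE a=73  (a history now [(6, 71), (11, 46), (14, 2), (15, 67), (23, 73)])
READ e @v14: history=[(8, 26), (12, 28), (19, 25)] -> pick v12 -> 28
v24: WRITE b=29  (b history now [(4, 14), (18, 1), (24, 29)])
v25: WRITE f=45  (f history now [(1, 24), (10, 12), (13, 62), (16, 19), (20, 12), (22, 45), (25, 45)])
v26: WRITE f=58  (f history now [(1, 24), (10, 12), (13, 62), (16, 19), (20, 12), (22, 45), (25, 45), (26, 58)])
v27: WRITE c=54  (c history now [(5, 36), (7, 8), (9, 21), (21, 73), (27, 54)])

Answer: 75
NONE
14
71
NONE
24
12
28
28
28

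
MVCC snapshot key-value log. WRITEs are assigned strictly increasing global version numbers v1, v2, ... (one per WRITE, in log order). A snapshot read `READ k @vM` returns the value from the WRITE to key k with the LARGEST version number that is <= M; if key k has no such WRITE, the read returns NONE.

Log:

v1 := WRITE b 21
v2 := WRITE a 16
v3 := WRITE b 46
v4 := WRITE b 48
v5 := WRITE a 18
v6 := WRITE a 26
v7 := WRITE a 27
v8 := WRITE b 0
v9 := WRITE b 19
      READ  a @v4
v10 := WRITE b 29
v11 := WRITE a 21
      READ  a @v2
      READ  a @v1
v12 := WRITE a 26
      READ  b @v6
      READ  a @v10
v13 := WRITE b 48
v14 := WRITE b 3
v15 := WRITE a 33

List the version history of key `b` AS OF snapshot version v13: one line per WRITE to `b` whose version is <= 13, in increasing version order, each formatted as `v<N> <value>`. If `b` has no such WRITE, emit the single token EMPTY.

Scan writes for key=b with version <= 13:
  v1 WRITE b 21 -> keep
  v2 WRITE a 16 -> skip
  v3 WRITE b 46 -> keep
  v4 WRITE b 48 -> keep
  v5 WRITE a 18 -> skip
  v6 WRITE a 26 -> skip
  v7 WRITE a 27 -> skip
  v8 WRITE b 0 -> keep
  v9 WRITE b 19 -> keep
  v10 WRITE b 29 -> keep
  v11 WRITE a 21 -> skip
  v12 WRITE a 26 -> skip
  v13 WRITE b 48 -> keep
  v14 WRITE b 3 -> drop (> snap)
  v15 WRITE a 33 -> skip
Collected: [(1, 21), (3, 46), (4, 48), (8, 0), (9, 19), (10, 29), (13, 48)]

Answer: v1 21
v3 46
v4 48
v8 0
v9 19
v10 29
v13 48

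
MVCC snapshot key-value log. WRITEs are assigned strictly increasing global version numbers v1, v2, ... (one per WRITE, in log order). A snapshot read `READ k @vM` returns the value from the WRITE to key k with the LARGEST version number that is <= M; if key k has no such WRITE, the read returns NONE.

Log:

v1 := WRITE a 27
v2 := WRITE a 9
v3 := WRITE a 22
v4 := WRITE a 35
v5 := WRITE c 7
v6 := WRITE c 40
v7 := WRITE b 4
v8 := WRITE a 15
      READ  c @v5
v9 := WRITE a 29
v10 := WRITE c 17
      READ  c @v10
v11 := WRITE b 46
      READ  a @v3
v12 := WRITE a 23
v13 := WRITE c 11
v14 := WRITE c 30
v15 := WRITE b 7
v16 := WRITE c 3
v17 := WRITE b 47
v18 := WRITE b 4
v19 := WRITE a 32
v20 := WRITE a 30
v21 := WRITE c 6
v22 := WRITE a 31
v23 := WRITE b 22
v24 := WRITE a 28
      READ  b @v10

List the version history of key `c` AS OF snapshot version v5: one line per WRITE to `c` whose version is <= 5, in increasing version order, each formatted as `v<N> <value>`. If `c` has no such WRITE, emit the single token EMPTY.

Scan writes for key=c with version <= 5:
  v1 WRITE a 27 -> skip
  v2 WRITE a 9 -> skip
  v3 WRITE a 22 -> skip
  v4 WRITE a 35 -> skip
  v5 WRITE c 7 -> keep
  v6 WRITE c 40 -> drop (> snap)
  v7 WRITE b 4 -> skip
  v8 WRITE a 15 -> skip
  v9 WRITE a 29 -> skip
  v10 WRITE c 17 -> drop (> snap)
  v11 WRITE b 46 -> skip
  v12 WRITE a 23 -> skip
  v13 WRITE c 11 -> drop (> snap)
  v14 WRITE c 30 -> drop (> snap)
  v15 WRITE b 7 -> skip
  v16 WRITE c 3 -> drop (> snap)
  v17 WRITE b 47 -> skip
  v18 WRITE b 4 -> skip
  v19 WRITE a 32 -> skip
  v20 WRITE a 30 -> skip
  v21 WRITE c 6 -> drop (> snap)
  v22 WRITE a 31 -> skip
  v23 WRITE b 22 -> skip
  v24 WRITE a 28 -> skip
Collected: [(5, 7)]

Answer: v5 7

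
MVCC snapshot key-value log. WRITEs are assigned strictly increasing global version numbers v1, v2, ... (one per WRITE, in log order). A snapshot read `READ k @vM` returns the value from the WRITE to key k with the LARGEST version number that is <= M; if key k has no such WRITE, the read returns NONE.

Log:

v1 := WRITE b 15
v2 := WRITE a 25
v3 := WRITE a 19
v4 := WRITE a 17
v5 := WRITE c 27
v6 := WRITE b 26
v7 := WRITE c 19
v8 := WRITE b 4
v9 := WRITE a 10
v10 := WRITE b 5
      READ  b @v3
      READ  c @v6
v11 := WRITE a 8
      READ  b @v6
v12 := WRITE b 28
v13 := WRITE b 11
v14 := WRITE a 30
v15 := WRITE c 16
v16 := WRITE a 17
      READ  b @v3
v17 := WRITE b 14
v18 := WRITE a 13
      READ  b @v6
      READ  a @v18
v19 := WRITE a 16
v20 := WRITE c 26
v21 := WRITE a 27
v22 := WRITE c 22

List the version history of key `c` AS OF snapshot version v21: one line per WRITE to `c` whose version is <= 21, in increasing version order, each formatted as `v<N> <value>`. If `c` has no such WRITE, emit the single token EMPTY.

Scan writes for key=c with version <= 21:
  v1 WRITE b 15 -> skip
  v2 WRITE a 25 -> skip
  v3 WRITE a 19 -> skip
  v4 WRITE a 17 -> skip
  v5 WRITE c 27 -> keep
  v6 WRITE b 26 -> skip
  v7 WRITE c 19 -> keep
  v8 WRITE b 4 -> skip
  v9 WRITE a 10 -> skip
  v10 WRITE b 5 -> skip
  v11 WRITE a 8 -> skip
  v12 WRITE b 28 -> skip
  v13 WRITE b 11 -> skip
  v14 WRITE a 30 -> skip
  v15 WRITE c 16 -> keep
  v16 WRITE a 17 -> skip
  v17 WRITE b 14 -> skip
  v18 WRITE a 13 -> skip
  v19 WRITE a 16 -> skip
  v20 WRITE c 26 -> keep
  v21 WRITE a 27 -> skip
  v22 WRITE c 22 -> drop (> snap)
Collected: [(5, 27), (7, 19), (15, 16), (20, 26)]

Answer: v5 27
v7 19
v15 16
v20 26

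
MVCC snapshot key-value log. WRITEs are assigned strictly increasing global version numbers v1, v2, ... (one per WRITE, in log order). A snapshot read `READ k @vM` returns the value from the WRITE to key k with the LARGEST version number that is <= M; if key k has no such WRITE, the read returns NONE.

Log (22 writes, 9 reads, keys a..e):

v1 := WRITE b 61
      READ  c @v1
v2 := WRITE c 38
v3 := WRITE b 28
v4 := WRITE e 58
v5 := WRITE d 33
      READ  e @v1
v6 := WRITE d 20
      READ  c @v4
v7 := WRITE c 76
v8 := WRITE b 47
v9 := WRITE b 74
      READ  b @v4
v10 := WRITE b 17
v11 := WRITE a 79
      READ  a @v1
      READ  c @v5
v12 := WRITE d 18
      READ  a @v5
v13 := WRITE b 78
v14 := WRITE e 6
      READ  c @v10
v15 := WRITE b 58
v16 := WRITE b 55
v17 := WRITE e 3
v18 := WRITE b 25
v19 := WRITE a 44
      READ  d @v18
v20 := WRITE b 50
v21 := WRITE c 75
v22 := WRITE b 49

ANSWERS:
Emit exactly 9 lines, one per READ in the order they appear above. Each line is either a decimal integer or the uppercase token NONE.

Answer: NONE
NONE
38
28
NONE
38
NONE
76
18

Derivation:
v1: WRITE b=61  (b history now [(1, 61)])
READ c @v1: history=[] -> no version <= 1 -> NONE
v2: WRITE c=38  (c history now [(2, 38)])
v3: WRITE b=28  (b history now [(1, 61), (3, 28)])
v4: WRITE e=58  (e history now [(4, 58)])
v5: WRITE d=33  (d history now [(5, 33)])
READ e @v1: history=[(4, 58)] -> no version <= 1 -> NONE
v6: WRITE d=20  (d history now [(5, 33), (6, 20)])
READ c @v4: history=[(2, 38)] -> pick v2 -> 38
v7: WRITE c=76  (c history now [(2, 38), (7, 76)])
v8: WRITE b=47  (b history now [(1, 61), (3, 28), (8, 47)])
v9: WRITE b=74  (b history now [(1, 61), (3, 28), (8, 47), (9, 74)])
READ b @v4: history=[(1, 61), (3, 28), (8, 47), (9, 74)] -> pick v3 -> 28
v10: WRITE b=17  (b history now [(1, 61), (3, 28), (8, 47), (9, 74), (10, 17)])
v11: WRITE a=79  (a history now [(11, 79)])
READ a @v1: history=[(11, 79)] -> no version <= 1 -> NONE
READ c @v5: history=[(2, 38), (7, 76)] -> pick v2 -> 38
v12: WRITE d=18  (d history now [(5, 33), (6, 20), (12, 18)])
READ a @v5: history=[(11, 79)] -> no version <= 5 -> NONE
v13: WRITE b=78  (b history now [(1, 61), (3, 28), (8, 47), (9, 74), (10, 17), (13, 78)])
v14: WRITE e=6  (e history now [(4, 58), (14, 6)])
READ c @v10: history=[(2, 38), (7, 76)] -> pick v7 -> 76
v15: WRITE b=58  (b history now [(1, 61), (3, 28), (8, 47), (9, 74), (10, 17), (13, 78), (15, 58)])
v16: WRITE b=55  (b history now [(1, 61), (3, 28), (8, 47), (9, 74), (10, 17), (13, 78), (15, 58), (16, 55)])
v17: WRITE e=3  (e history now [(4, 58), (14, 6), (17, 3)])
v18: WRITE b=25  (b history now [(1, 61), (3, 28), (8, 47), (9, 74), (10, 17), (13, 78), (15, 58), (16, 55), (18, 25)])
v19: WRITE a=44  (a history now [(11, 79), (19, 44)])
READ d @v18: history=[(5, 33), (6, 20), (12, 18)] -> pick v12 -> 18
v20: WRITE b=50  (b history now [(1, 61), (3, 28), (8, 47), (9, 74), (10, 17), (13, 78), (15, 58), (16, 55), (18, 25), (20, 50)])
v21: WRITE c=75  (c history now [(2, 38), (7, 76), (21, 75)])
v22: WRITE b=49  (b history now [(1, 61), (3, 28), (8, 47), (9, 74), (10, 17), (13, 78), (15, 58), (16, 55), (18, 25), (20, 50), (22, 49)])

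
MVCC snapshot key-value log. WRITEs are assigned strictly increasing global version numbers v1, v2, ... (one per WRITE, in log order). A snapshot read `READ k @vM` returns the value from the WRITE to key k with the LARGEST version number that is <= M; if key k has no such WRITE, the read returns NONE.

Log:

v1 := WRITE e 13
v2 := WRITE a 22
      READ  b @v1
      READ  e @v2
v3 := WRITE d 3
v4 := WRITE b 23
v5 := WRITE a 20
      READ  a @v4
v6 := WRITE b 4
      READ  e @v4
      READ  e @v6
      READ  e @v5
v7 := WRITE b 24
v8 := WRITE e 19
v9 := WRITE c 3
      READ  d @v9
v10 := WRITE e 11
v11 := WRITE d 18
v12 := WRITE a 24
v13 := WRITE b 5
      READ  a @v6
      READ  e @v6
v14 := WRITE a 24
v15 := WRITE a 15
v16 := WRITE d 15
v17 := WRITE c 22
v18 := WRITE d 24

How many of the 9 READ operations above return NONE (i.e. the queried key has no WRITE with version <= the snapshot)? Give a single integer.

Answer: 1

Derivation:
v1: WRITE e=13  (e history now [(1, 13)])
v2: WRITE a=22  (a history now [(2, 22)])
READ b @v1: history=[] -> no version <= 1 -> NONE
READ e @v2: history=[(1, 13)] -> pick v1 -> 13
v3: WRITE d=3  (d history now [(3, 3)])
v4: WRITE b=23  (b history now [(4, 23)])
v5: WRITE a=20  (a history now [(2, 22), (5, 20)])
READ a @v4: history=[(2, 22), (5, 20)] -> pick v2 -> 22
v6: WRITE b=4  (b history now [(4, 23), (6, 4)])
READ e @v4: history=[(1, 13)] -> pick v1 -> 13
READ e @v6: history=[(1, 13)] -> pick v1 -> 13
READ e @v5: history=[(1, 13)] -> pick v1 -> 13
v7: WRITE b=24  (b history now [(4, 23), (6, 4), (7, 24)])
v8: WRITE e=19  (e history now [(1, 13), (8, 19)])
v9: WRITE c=3  (c history now [(9, 3)])
READ d @v9: history=[(3, 3)] -> pick v3 -> 3
v10: WRITE e=11  (e history now [(1, 13), (8, 19), (10, 11)])
v11: WRITE d=18  (d history now [(3, 3), (11, 18)])
v12: WRITE a=24  (a history now [(2, 22), (5, 20), (12, 24)])
v13: WRITE b=5  (b history now [(4, 23), (6, 4), (7, 24), (13, 5)])
READ a @v6: history=[(2, 22), (5, 20), (12, 24)] -> pick v5 -> 20
READ e @v6: history=[(1, 13), (8, 19), (10, 11)] -> pick v1 -> 13
v14: WRITE a=24  (a history now [(2, 22), (5, 20), (12, 24), (14, 24)])
v15: WRITE a=15  (a history now [(2, 22), (5, 20), (12, 24), (14, 24), (15, 15)])
v16: WRITE d=15  (d history now [(3, 3), (11, 18), (16, 15)])
v17: WRITE c=22  (c history now [(9, 3), (17, 22)])
v18: WRITE d=24  (d history now [(3, 3), (11, 18), (16, 15), (18, 24)])
Read results in order: ['NONE', '13', '22', '13', '13', '13', '3', '20', '13']
NONE count = 1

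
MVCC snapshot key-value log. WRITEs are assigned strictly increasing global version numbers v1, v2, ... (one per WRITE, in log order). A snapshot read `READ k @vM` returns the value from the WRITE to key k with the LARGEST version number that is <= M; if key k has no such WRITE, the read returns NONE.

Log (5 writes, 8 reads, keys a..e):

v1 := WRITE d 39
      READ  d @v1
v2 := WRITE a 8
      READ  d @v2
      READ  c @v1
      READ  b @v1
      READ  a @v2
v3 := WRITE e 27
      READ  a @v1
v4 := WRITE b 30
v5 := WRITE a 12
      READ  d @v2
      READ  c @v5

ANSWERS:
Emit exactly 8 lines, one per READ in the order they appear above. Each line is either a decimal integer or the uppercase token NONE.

v1: WRITE d=39  (d history now [(1, 39)])
READ d @v1: history=[(1, 39)] -> pick v1 -> 39
v2: WRITE a=8  (a history now [(2, 8)])
READ d @v2: history=[(1, 39)] -> pick v1 -> 39
READ c @v1: history=[] -> no version <= 1 -> NONE
READ b @v1: history=[] -> no version <= 1 -> NONE
READ a @v2: history=[(2, 8)] -> pick v2 -> 8
v3: WRITE e=27  (e history now [(3, 27)])
READ a @v1: history=[(2, 8)] -> no version <= 1 -> NONE
v4: WRITE b=30  (b history now [(4, 30)])
v5: WRITE a=12  (a history now [(2, 8), (5, 12)])
READ d @v2: history=[(1, 39)] -> pick v1 -> 39
READ c @v5: history=[] -> no version <= 5 -> NONE

Answer: 39
39
NONE
NONE
8
NONE
39
NONE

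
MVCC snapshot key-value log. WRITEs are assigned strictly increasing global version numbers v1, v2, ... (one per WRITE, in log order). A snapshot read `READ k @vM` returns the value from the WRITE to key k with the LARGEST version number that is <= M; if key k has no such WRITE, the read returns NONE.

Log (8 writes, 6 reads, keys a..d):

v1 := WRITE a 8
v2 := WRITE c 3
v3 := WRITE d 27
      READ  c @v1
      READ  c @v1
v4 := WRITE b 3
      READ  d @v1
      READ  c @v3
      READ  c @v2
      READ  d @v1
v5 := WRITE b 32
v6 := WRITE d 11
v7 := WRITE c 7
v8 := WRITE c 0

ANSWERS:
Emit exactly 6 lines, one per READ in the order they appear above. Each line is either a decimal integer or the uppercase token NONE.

Answer: NONE
NONE
NONE
3
3
NONE

Derivation:
v1: WRITE a=8  (a history now [(1, 8)])
v2: WRITE c=3  (c history now [(2, 3)])
v3: WRITE d=27  (d history now [(3, 27)])
READ c @v1: history=[(2, 3)] -> no version <= 1 -> NONE
READ c @v1: history=[(2, 3)] -> no version <= 1 -> NONE
v4: WRITE b=3  (b history now [(4, 3)])
READ d @v1: history=[(3, 27)] -> no version <= 1 -> NONE
READ c @v3: history=[(2, 3)] -> pick v2 -> 3
READ c @v2: history=[(2, 3)] -> pick v2 -> 3
READ d @v1: history=[(3, 27)] -> no version <= 1 -> NONE
v5: WRITE b=32  (b history now [(4, 3), (5, 32)])
v6: WRITE d=11  (d history now [(3, 27), (6, 11)])
v7: WRITE c=7  (c history now [(2, 3), (7, 7)])
v8: WRITE c=0  (c history now [(2, 3), (7, 7), (8, 0)])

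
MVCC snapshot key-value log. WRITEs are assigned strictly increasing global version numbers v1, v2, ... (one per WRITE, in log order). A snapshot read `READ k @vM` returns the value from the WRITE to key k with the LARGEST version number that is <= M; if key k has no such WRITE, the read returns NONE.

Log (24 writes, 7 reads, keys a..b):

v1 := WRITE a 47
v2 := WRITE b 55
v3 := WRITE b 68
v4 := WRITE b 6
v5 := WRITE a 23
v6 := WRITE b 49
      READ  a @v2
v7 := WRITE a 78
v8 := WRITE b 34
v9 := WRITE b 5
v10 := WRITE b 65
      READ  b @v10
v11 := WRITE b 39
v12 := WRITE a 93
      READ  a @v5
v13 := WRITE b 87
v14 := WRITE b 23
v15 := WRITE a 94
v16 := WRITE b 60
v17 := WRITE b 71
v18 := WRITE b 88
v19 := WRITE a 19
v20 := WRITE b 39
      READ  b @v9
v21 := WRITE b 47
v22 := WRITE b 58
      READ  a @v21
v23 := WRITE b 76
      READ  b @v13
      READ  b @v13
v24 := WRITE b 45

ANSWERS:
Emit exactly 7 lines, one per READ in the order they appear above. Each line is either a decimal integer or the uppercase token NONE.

v1: WRITE a=47  (a history now [(1, 47)])
v2: WRITE b=55  (b history now [(2, 55)])
v3: WRITE b=68  (b history now [(2, 55), (3, 68)])
v4: WRITE b=6  (b history now [(2, 55), (3, 68), (4, 6)])
v5: WRITE a=23  (a history now [(1, 47), (5, 23)])
v6: WRITE b=49  (b history now [(2, 55), (3, 68), (4, 6), (6, 49)])
READ a @v2: history=[(1, 47), (5, 23)] -> pick v1 -> 47
v7: WRITE a=78  (a history now [(1, 47), (5, 23), (7, 78)])
v8: WRITE b=34  (b history now [(2, 55), (3, 68), (4, 6), (6, 49), (8, 34)])
v9: WRITE b=5  (b history now [(2, 55), (3, 68), (4, 6), (6, 49), (8, 34), (9, 5)])
v10: WRITE b=65  (b history now [(2, 55), (3, 68), (4, 6), (6, 49), (8, 34), (9, 5), (10, 65)])
READ b @v10: history=[(2, 55), (3, 68), (4, 6), (6, 49), (8, 34), (9, 5), (10, 65)] -> pick v10 -> 65
v11: WRITE b=39  (b history now [(2, 55), (3, 68), (4, 6), (6, 49), (8, 34), (9, 5), (10, 65), (11, 39)])
v12: WRITE a=93  (a history now [(1, 47), (5, 23), (7, 78), (12, 93)])
READ a @v5: history=[(1, 47), (5, 23), (7, 78), (12, 93)] -> pick v5 -> 23
v13: WRITE b=87  (b history now [(2, 55), (3, 68), (4, 6), (6, 49), (8, 34), (9, 5), (10, 65), (11, 39), (13, 87)])
v14: WRITE b=23  (b history now [(2, 55), (3, 68), (4, 6), (6, 49), (8, 34), (9, 5), (10, 65), (11, 39), (13, 87), (14, 23)])
v15: WRITE a=94  (a history now [(1, 47), (5, 23), (7, 78), (12, 93), (15, 94)])
v16: WRITE b=60  (b history now [(2, 55), (3, 68), (4, 6), (6, 49), (8, 34), (9, 5), (10, 65), (11, 39), (13, 87), (14, 23), (16, 60)])
v17: WRITE b=71  (b history now [(2, 55), (3, 68), (4, 6), (6, 49), (8, 34), (9, 5), (10, 65), (11, 39), (13, 87), (14, 23), (16, 60), (17, 71)])
v18: WRITE b=88  (b history now [(2, 55), (3, 68), (4, 6), (6, 49), (8, 34), (9, 5), (10, 65), (11, 39), (13, 87), (14, 23), (16, 60), (17, 71), (18, 88)])
v19: WRITE a=19  (a history now [(1, 47), (5, 23), (7, 78), (12, 93), (15, 94), (19, 19)])
v20: WRITE b=39  (b history now [(2, 55), (3, 68), (4, 6), (6, 49), (8, 34), (9, 5), (10, 65), (11, 39), (13, 87), (14, 23), (16, 60), (17, 71), (18, 88), (20, 39)])
READ b @v9: history=[(2, 55), (3, 68), (4, 6), (6, 49), (8, 34), (9, 5), (10, 65), (11, 39), (13, 87), (14, 23), (16, 60), (17, 71), (18, 88), (20, 39)] -> pick v9 -> 5
v21: WRITE b=47  (b history now [(2, 55), (3, 68), (4, 6), (6, 49), (8, 34), (9, 5), (10, 65), (11, 39), (13, 87), (14, 23), (16, 60), (17, 71), (18, 88), (20, 39), (21, 47)])
v22: WRITE b=58  (b history now [(2, 55), (3, 68), (4, 6), (6, 49), (8, 34), (9, 5), (10, 65), (11, 39), (13, 87), (14, 23), (16, 60), (17, 71), (18, 88), (20, 39), (21, 47), (22, 58)])
READ a @v21: history=[(1, 47), (5, 23), (7, 78), (12, 93), (15, 94), (19, 19)] -> pick v19 -> 19
v23: WRITE b=76  (b history now [(2, 55), (3, 68), (4, 6), (6, 49), (8, 34), (9, 5), (10, 65), (11, 39), (13, 87), (14, 23), (16, 60), (17, 71), (18, 88), (20, 39), (21, 47), (22, 58), (23, 76)])
READ b @v13: history=[(2, 55), (3, 68), (4, 6), (6, 49), (8, 34), (9, 5), (10, 65), (11, 39), (13, 87), (14, 23), (16, 60), (17, 71), (18, 88), (20, 39), (21, 47), (22, 58), (23, 76)] -> pick v13 -> 87
READ b @v13: history=[(2, 55), (3, 68), (4, 6), (6, 49), (8, 34), (9, 5), (10, 65), (11, 39), (13, 87), (14, 23), (16, 60), (17, 71), (18, 88), (20, 39), (21, 47), (22, 58), (23, 76)] -> pick v13 -> 87
v24: WRITE b=45  (b history now [(2, 55), (3, 68), (4, 6), (6, 49), (8, 34), (9, 5), (10, 65), (11, 39), (13, 87), (14, 23), (16, 60), (17, 71), (18, 88), (20, 39), (21, 47), (22, 58), (23, 76), (24, 45)])

Answer: 47
65
23
5
19
87
87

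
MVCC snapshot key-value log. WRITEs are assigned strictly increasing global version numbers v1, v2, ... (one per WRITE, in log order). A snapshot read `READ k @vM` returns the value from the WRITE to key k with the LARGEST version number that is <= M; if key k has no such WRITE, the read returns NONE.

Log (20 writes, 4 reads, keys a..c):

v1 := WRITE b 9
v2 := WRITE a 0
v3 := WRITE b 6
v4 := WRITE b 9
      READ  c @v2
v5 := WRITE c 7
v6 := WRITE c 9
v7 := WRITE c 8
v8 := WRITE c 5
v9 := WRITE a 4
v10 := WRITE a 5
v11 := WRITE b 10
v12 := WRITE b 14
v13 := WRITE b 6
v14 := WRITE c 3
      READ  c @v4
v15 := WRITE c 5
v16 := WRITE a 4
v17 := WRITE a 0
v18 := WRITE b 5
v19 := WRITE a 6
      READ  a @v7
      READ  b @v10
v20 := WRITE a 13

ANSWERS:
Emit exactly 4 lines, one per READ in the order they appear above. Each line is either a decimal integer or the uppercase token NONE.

Answer: NONE
NONE
0
9

Derivation:
v1: WRITE b=9  (b history now [(1, 9)])
v2: WRITE a=0  (a history now [(2, 0)])
v3: WRITE b=6  (b history now [(1, 9), (3, 6)])
v4: WRITE b=9  (b history now [(1, 9), (3, 6), (4, 9)])
READ c @v2: history=[] -> no version <= 2 -> NONE
v5: WRITE c=7  (c history now [(5, 7)])
v6: WRITE c=9  (c history now [(5, 7), (6, 9)])
v7: WRITE c=8  (c history now [(5, 7), (6, 9), (7, 8)])
v8: WRITE c=5  (c history now [(5, 7), (6, 9), (7, 8), (8, 5)])
v9: WRITE a=4  (a history now [(2, 0), (9, 4)])
v10: WRITE a=5  (a history now [(2, 0), (9, 4), (10, 5)])
v11: WRITE b=10  (b history now [(1, 9), (3, 6), (4, 9), (11, 10)])
v12: WRITE b=14  (b history now [(1, 9), (3, 6), (4, 9), (11, 10), (12, 14)])
v13: WRITE b=6  (b history now [(1, 9), (3, 6), (4, 9), (11, 10), (12, 14), (13, 6)])
v14: WRITE c=3  (c history now [(5, 7), (6, 9), (7, 8), (8, 5), (14, 3)])
READ c @v4: history=[(5, 7), (6, 9), (7, 8), (8, 5), (14, 3)] -> no version <= 4 -> NONE
v15: WRITE c=5  (c history now [(5, 7), (6, 9), (7, 8), (8, 5), (14, 3), (15, 5)])
v16: WRITE a=4  (a history now [(2, 0), (9, 4), (10, 5), (16, 4)])
v17: WRITE a=0  (a history now [(2, 0), (9, 4), (10, 5), (16, 4), (17, 0)])
v18: WRITE b=5  (b history now [(1, 9), (3, 6), (4, 9), (11, 10), (12, 14), (13, 6), (18, 5)])
v19: WRITE a=6  (a history now [(2, 0), (9, 4), (10, 5), (16, 4), (17, 0), (19, 6)])
READ a @v7: history=[(2, 0), (9, 4), (10, 5), (16, 4), (17, 0), (19, 6)] -> pick v2 -> 0
READ b @v10: history=[(1, 9), (3, 6), (4, 9), (11, 10), (12, 14), (13, 6), (18, 5)] -> pick v4 -> 9
v20: WRITE a=13  (a history now [(2, 0), (9, 4), (10, 5), (16, 4), (17, 0), (19, 6), (20, 13)])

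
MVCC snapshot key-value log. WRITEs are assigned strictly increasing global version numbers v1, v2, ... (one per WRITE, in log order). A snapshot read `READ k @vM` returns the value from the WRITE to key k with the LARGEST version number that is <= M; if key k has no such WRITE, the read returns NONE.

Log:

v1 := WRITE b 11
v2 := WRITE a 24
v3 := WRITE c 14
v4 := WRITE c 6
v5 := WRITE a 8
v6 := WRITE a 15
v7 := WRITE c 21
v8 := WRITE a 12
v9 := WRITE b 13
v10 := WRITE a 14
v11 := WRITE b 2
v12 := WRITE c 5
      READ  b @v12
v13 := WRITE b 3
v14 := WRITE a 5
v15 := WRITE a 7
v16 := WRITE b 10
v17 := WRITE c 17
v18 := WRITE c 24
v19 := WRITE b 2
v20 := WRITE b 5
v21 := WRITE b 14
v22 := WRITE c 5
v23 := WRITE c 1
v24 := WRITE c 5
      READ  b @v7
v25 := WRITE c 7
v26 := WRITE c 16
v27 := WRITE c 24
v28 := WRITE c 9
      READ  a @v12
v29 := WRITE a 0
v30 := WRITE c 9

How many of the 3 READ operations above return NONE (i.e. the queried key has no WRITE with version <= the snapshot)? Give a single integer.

Answer: 0

Derivation:
v1: WRITE b=11  (b history now [(1, 11)])
v2: WRITE a=24  (a history now [(2, 24)])
v3: WRITE c=14  (c history now [(3, 14)])
v4: WRITE c=6  (c history now [(3, 14), (4, 6)])
v5: WRITE a=8  (a history now [(2, 24), (5, 8)])
v6: WRITE a=15  (a history now [(2, 24), (5, 8), (6, 15)])
v7: WRITE c=21  (c history now [(3, 14), (4, 6), (7, 21)])
v8: WRITE a=12  (a history now [(2, 24), (5, 8), (6, 15), (8, 12)])
v9: WRITE b=13  (b history now [(1, 11), (9, 13)])
v10: WRITE a=14  (a history now [(2, 24), (5, 8), (6, 15), (8, 12), (10, 14)])
v11: WRITE b=2  (b history now [(1, 11), (9, 13), (11, 2)])
v12: WRITE c=5  (c history now [(3, 14), (4, 6), (7, 21), (12, 5)])
READ b @v12: history=[(1, 11), (9, 13), (11, 2)] -> pick v11 -> 2
v13: WRITE b=3  (b history now [(1, 11), (9, 13), (11, 2), (13, 3)])
v14: WRITE a=5  (a history now [(2, 24), (5, 8), (6, 15), (8, 12), (10, 14), (14, 5)])
v15: WRITE a=7  (a history now [(2, 24), (5, 8), (6, 15), (8, 12), (10, 14), (14, 5), (15, 7)])
v16: WRITE b=10  (b history now [(1, 11), (9, 13), (11, 2), (13, 3), (16, 10)])
v17: WRITE c=17  (c history now [(3, 14), (4, 6), (7, 21), (12, 5), (17, 17)])
v18: WRITE c=24  (c history now [(3, 14), (4, 6), (7, 21), (12, 5), (17, 17), (18, 24)])
v19: WRITE b=2  (b history now [(1, 11), (9, 13), (11, 2), (13, 3), (16, 10), (19, 2)])
v20: WRITE b=5  (b history now [(1, 11), (9, 13), (11, 2), (13, 3), (16, 10), (19, 2), (20, 5)])
v21: WRITE b=14  (b history now [(1, 11), (9, 13), (11, 2), (13, 3), (16, 10), (19, 2), (20, 5), (21, 14)])
v22: WRITE c=5  (c history now [(3, 14), (4, 6), (7, 21), (12, 5), (17, 17), (18, 24), (22, 5)])
v23: WRITE c=1  (c history now [(3, 14), (4, 6), (7, 21), (12, 5), (17, 17), (18, 24), (22, 5), (23, 1)])
v24: WRITE c=5  (c history now [(3, 14), (4, 6), (7, 21), (12, 5), (17, 17), (18, 24), (22, 5), (23, 1), (24, 5)])
READ b @v7: history=[(1, 11), (9, 13), (11, 2), (13, 3), (16, 10), (19, 2), (20, 5), (21, 14)] -> pick v1 -> 11
v25: WRITE c=7  (c history now [(3, 14), (4, 6), (7, 21), (12, 5), (17, 17), (18, 24), (22, 5), (23, 1), (24, 5), (25, 7)])
v26: WRITE c=16  (c history now [(3, 14), (4, 6), (7, 21), (12, 5), (17, 17), (18, 24), (22, 5), (23, 1), (24, 5), (25, 7), (26, 16)])
v27: WRITE c=24  (c history now [(3, 14), (4, 6), (7, 21), (12, 5), (17, 17), (18, 24), (22, 5), (23, 1), (24, 5), (25, 7), (26, 16), (27, 24)])
v28: WRITE c=9  (c history now [(3, 14), (4, 6), (7, 21), (12, 5), (17, 17), (18, 24), (22, 5), (23, 1), (24, 5), (25, 7), (26, 16), (27, 24), (28, 9)])
READ a @v12: history=[(2, 24), (5, 8), (6, 15), (8, 12), (10, 14), (14, 5), (15, 7)] -> pick v10 -> 14
v29: WRITE a=0  (a history now [(2, 24), (5, 8), (6, 15), (8, 12), (10, 14), (14, 5), (15, 7), (29, 0)])
v30: WRITE c=9  (c history now [(3, 14), (4, 6), (7, 21), (12, 5), (17, 17), (18, 24), (22, 5), (23, 1), (24, 5), (25, 7), (26, 16), (27, 24), (28, 9), (30, 9)])
Read results in order: ['2', '11', '14']
NONE count = 0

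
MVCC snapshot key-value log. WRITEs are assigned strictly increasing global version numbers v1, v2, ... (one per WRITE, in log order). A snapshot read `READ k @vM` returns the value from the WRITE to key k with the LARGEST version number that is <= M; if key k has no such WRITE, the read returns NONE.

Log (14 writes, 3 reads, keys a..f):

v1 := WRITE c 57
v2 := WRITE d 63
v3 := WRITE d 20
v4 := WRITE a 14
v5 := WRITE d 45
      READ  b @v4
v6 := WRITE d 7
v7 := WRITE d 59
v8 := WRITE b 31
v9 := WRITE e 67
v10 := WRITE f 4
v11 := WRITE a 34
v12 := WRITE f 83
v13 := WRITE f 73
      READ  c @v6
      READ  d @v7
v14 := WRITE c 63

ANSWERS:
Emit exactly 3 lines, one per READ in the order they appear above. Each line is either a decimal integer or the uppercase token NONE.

v1: WRITE c=57  (c history now [(1, 57)])
v2: WRITE d=63  (d history now [(2, 63)])
v3: WRITE d=20  (d history now [(2, 63), (3, 20)])
v4: WRITE a=14  (a history now [(4, 14)])
v5: WRITE d=45  (d history now [(2, 63), (3, 20), (5, 45)])
READ b @v4: history=[] -> no version <= 4 -> NONE
v6: WRITE d=7  (d history now [(2, 63), (3, 20), (5, 45), (6, 7)])
v7: WRITE d=59  (d history now [(2, 63), (3, 20), (5, 45), (6, 7), (7, 59)])
v8: WRITE b=31  (b history now [(8, 31)])
v9: WRITE e=67  (e history now [(9, 67)])
v10: WRITE f=4  (f history now [(10, 4)])
v11: WRITE a=34  (a history now [(4, 14), (11, 34)])
v12: WRITE f=83  (f history now [(10, 4), (12, 83)])
v13: WRITE f=73  (f history now [(10, 4), (12, 83), (13, 73)])
READ c @v6: history=[(1, 57)] -> pick v1 -> 57
READ d @v7: history=[(2, 63), (3, 20), (5, 45), (6, 7), (7, 59)] -> pick v7 -> 59
v14: WRITE c=63  (c history now [(1, 57), (14, 63)])

Answer: NONE
57
59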